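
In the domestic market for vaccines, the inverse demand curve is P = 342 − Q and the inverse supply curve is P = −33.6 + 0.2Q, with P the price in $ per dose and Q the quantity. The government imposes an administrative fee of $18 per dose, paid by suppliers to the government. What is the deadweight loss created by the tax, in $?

Deadweight loss = $135.

Rewrite in direct form: Qd = 342 − P and Qs = 5P + 168.
Before the tax: set 342 − P = 5P + 168 → P* = $29, Q* = 313.
With the tax collected from suppliers, supply shifts: Qs = 5(P − 18) + 168.
Solving gives Q = 298 with consumers paying $44 and suppliers receiving $26 (the $18 wedge).
Quantity falls by |ΔQ| = |313 − 298| = 15.
DWL = ½ · t · |ΔQ| = ½ · 18 · 15 = $135.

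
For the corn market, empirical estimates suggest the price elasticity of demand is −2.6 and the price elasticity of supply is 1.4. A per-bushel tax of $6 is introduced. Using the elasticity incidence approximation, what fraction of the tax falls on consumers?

Consumers' share ≈ 0.35.

Incidence ratio: consumers' share ≈ εs / (εs + |εd|) = 1.4 / (1.4 + 2.6) = 0.35.
Supply is the less elastic side, so consumers bear the smaller share.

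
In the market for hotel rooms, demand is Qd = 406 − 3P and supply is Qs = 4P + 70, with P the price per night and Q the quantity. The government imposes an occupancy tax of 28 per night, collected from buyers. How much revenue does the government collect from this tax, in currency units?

Tax revenue = 5992.

Without the tax, 406 − 3P = 4P + 70 gives 7P = 336, so P* = 48 and Q* = 262.
With the tax collected from buyers, demand (in seller-price terms) shifts: Qd = 406 − 3(P + 28).
New equilibrium: buyers pay 64, producers receive 36, Q = 214. (Wedge: Pb − Ps = 28.)
Revenue = t · Q = 28 · 214 = 5992.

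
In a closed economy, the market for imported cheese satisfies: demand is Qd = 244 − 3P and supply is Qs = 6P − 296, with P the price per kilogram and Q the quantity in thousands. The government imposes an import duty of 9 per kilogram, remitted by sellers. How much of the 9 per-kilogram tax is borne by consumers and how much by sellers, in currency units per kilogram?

Consumers bear 6 per kilogram; sellers bear 3 per kilogram.

Before the tax: set 244 − 3P = 6P − 296 → P* = 60, Q* = 64.
With the tax collected from sellers, supply shifts: Qs = 6(P − 9) − 296.
New equilibrium: consumers pay 66, sellers receive 57, Q = 46. (Wedge: Pb − Ps = 9.)
Burden on consumers: 6; on sellers: 3. (They sum to 9.)
The less price-elastic side of the market bears the larger share of a per-unit tax.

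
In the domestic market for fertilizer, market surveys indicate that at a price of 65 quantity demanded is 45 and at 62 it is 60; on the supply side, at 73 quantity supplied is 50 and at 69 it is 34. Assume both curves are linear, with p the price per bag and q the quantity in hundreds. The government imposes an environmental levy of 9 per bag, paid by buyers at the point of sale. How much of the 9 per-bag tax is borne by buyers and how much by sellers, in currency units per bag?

Demand slope: (60 − 45)/(62 − 65) = -5, so qd = 370 − 5p.
Supply slope: (34 − 50)/(69 − 73) = 4, so qs = 4p − 242.
Without the tax, 370 − 5p = 4p − 242 gives 9p = 612, so p* = 68 and q* = 30.
With the tax collected from buyers, demand (in seller-price terms) shifts: qd = 370 − 5(p + 9).
Solving gives q = 10 with buyers paying 72 and sellers receiving 63 (the 9 wedge).
Burden on buyers: 4; on sellers: 5. (They sum to 9.)
The less price-elastic side of the market bears the larger share of a per-unit tax.

Buyers bear 4 per bag; sellers bear 5 per bag.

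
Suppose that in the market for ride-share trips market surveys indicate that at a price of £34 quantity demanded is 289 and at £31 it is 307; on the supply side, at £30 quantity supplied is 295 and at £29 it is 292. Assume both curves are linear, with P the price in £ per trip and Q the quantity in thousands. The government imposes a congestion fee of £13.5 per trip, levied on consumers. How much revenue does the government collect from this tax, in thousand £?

Tax revenue = £3699 thousand.

Demand slope: (307 − 289)/(31 − 34) = -6, so Qd = 493 − 6P.
Supply slope: (292 − 295)/(29 − 30) = 3, so Qs = 3P + 205.
Before the tax: set 493 − 6P = 3P + 205 → P* = £32, Q* = 301.
With the tax collected from consumers, demand (in seller-price terms) shifts: Qd = 493 − 6(P + 13.5).
New equilibrium: consumers pay £36.5, producers receive £23, Q = 274. (Wedge: Pb − Ps = 13.5.)
Revenue = t · Q = 13.5 · 274 = £3699.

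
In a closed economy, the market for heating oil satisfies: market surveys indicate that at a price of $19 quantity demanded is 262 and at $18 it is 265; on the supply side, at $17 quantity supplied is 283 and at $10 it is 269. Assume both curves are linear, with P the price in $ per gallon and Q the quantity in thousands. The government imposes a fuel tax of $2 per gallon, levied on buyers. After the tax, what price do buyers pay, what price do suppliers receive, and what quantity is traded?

Buyers pay $14.8; suppliers receive $12.8; quantity = 274.6.

Demand slope: (265 − 262)/(18 − 19) = -3, so Qd = 319 − 3P.
Supply slope: (269 − 283)/(10 − 17) = 2, so Qs = 2P + 249.
Without the tax, 319 − 3P = 2P + 249 gives 5P = 70, so P* = $14 and Q* = 277.
With the tax collected from buyers, demand (in seller-price terms) shifts: Qd = 319 − 3(P + 2).
New equilibrium: buyers pay $14.8, suppliers receive $12.8, Q = 274.6. (Wedge: Pb − Ps = 2.)
The less price-elastic side of the market bears the larger share of a per-unit tax.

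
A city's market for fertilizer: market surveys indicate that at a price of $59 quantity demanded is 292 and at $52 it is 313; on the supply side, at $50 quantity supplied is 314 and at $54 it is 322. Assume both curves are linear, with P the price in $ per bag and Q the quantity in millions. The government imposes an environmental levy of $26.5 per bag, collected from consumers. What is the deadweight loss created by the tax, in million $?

Deadweight loss = $421.35 million.

Demand slope: (313 − 292)/(52 − 59) = -3, so Qd = 469 − 3P.
Supply slope: (322 − 314)/(54 − 50) = 2, so Qs = 2P + 214.
Without the tax, 469 − 3P = 2P + 214 gives 5P = 255, so P* = $51 and Q* = 316.
With the tax collected from consumers, demand (in seller-price terms) shifts: Qd = 469 − 3(P + 26.5).
New equilibrium: consumers pay $61.6, sellers receive $35.1, Q = 284.2. (Wedge: Pb − Ps = 26.5.)
Quantity falls by |ΔQ| = |316 − 284.2| = 31.8.
DWL = ½ · t · |ΔQ| = ½ · 26.5 · 31.8 = $421.35.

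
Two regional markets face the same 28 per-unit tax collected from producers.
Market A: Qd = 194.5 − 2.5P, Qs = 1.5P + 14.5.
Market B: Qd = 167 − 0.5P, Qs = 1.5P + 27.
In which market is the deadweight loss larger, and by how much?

Market A: pre-tax P* = 45, Q* = 82; post-tax Q = 55.75; deadweight loss = 367.5.
Market B: pre-tax P* = 70, Q* = 132; post-tax Q = 121.5; deadweight loss = 147.
Difference: 367.5 vs 147 → market A is larger by 220.5.

Market A, by 220.5.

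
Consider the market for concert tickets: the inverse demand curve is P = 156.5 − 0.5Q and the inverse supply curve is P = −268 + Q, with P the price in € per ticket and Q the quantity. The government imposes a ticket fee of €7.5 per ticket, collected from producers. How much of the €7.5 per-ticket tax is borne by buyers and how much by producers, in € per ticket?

Inverting to Q(P) form: Qd = 313 − 2P; Qs = P + 268.
Before the tax: set 313 − 2P = P + 268 → P* = €15, Q* = 283.
With the tax collected from producers, supply shifts: Qs = (P − 7.5) + 268.
Solving gives Q = 278 with buyers paying €17.5 and producers receiving €10 (the €7.5 wedge).
Burden on buyers: €2.5; on producers: €5. (They sum to €7.5.)

Buyers bear €2.5 per ticket; producers bear €5 per ticket.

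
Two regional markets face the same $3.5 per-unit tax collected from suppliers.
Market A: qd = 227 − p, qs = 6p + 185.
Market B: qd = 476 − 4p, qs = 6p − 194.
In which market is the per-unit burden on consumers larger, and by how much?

Market A: pre-tax p* = $6, q* = 221; post-tax q = 218; per-unit burden on consumers = $3.
Market B: pre-tax p* = $67, q* = 208; post-tax q = 199.6; per-unit burden on consumers = $2.1.
Difference: $3 vs $2.1 → market A is larger by $0.9.

Market A, by $0.9.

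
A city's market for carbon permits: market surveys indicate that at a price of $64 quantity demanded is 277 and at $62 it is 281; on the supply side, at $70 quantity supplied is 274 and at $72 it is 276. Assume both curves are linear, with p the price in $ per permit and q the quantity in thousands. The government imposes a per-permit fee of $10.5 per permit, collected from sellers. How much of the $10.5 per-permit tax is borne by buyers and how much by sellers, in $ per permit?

Demand slope: (281 − 277)/(62 − 64) = -2, so qd = 405 − 2p.
Supply slope: (276 − 274)/(72 − 70) = 1, so qs = p + 204.
Without the tax, 405 − 2p = p + 204 gives 3p = 201, so p* = $67 and q* = 271.
With the tax collected from sellers, supply shifts: qs = (p − 10.5) + 204.
Solving gives q = 264 with buyers paying $70.5 and sellers receiving $60 (the $10.5 wedge).
Burden on buyers: $3.5; on sellers: $7. (They sum to $10.5.)
The less price-elastic side of the market bears the larger share of a per-unit tax.

Buyers bear $3.5 per permit; sellers bear $7 per permit.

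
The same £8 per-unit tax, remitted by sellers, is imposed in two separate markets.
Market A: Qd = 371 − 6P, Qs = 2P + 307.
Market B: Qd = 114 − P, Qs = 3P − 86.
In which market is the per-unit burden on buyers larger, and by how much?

Market B, by £4.

Market A: pre-tax P* = £8, Q* = 323; post-tax Q = 311; per-unit burden on buyers = £2.
Market B: pre-tax P* = £50, Q* = 64; post-tax Q = 58; per-unit burden on buyers = £6.
Difference: £2 vs £6 → market B is larger by £4.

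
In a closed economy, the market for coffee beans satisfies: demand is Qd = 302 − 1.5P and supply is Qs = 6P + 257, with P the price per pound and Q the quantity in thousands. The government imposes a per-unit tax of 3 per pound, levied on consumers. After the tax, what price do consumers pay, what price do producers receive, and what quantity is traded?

Consumers pay 8.4; producers receive 5.4; quantity = 289.4.

Before the tax: set 302 − 1.5P = 6P + 257 → P* = 6, Q* = 293.
With the tax collected from consumers, demand (in seller-price terms) shifts: Qd = 302 − 1.5(P + 3).
Solving gives Q = 289.4 with consumers paying 8.4 and producers receiving 5.4 (the 3 wedge).
The less price-elastic side of the market bears the larger share of a per-unit tax.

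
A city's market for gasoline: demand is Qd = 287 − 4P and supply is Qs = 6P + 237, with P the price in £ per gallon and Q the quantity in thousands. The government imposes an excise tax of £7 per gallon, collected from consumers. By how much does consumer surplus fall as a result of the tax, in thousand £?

Without the tax, 287 − 4P = 6P + 237 gives 10P = 50, so P* = £5 and Q* = 267.
With the tax collected from consumers, demand (in seller-price terms) shifts: Qd = 287 − 4(P + 7).
Solving gives Q = 250.2 with consumers paying £9.2 and sellers receiving £2.2 (the £7 wedge).
ΔCS is the trapezoid between Q = 250.2 and Q = 267 of height £4.2: ½ · (267 + 250.2) · 4.2 = £1086.12.

Consumer surplus falls by £1086.12 thousand.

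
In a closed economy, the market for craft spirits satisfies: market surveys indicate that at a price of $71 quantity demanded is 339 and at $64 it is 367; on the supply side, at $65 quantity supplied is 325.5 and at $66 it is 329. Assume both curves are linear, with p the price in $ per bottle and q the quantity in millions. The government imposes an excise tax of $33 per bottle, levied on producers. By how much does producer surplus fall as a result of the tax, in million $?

Producer surplus falls by $5494.72 million.

Demand slope: (367 − 339)/(64 − 71) = -4, so qd = 623 − 4p.
Supply slope: (329 − 325.5)/(66 − 65) = 3.5, so qs = 3.5p + 98.
Before the tax: set 623 − 4p = 3.5p + 98 → p* = $70, q* = 343.
With the tax collected from producers, supply shifts: qs = 3.5(p − 33) + 98.
Solving gives q = 281.4 with buyers paying $85.4 and producers receiving $52.4 (the $33 wedge).
ΔPS is the trapezoid between Q = 281.4 and Q = 343 of height $17.6: ½ · (343 + 281.4) · 17.6 = $5494.72.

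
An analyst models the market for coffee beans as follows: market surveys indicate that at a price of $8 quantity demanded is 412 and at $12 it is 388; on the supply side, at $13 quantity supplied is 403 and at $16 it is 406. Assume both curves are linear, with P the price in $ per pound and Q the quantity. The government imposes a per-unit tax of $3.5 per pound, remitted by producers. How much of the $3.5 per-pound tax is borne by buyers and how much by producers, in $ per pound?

Demand slope: (388 − 412)/(12 − 8) = -6, so Qd = 460 − 6P.
Supply slope: (406 − 403)/(16 − 13) = 1, so Qs = P + 390.
Without the tax, 460 − 6P = P + 390 gives 7P = 70, so P* = $10 and Q* = 400.
With the tax collected from producers, supply shifts: Qs = (P − 3.5) + 390.
New equilibrium: buyers pay $10.5, producers receive $7, Q = 397. (Wedge: Pb − Ps = 3.5.)
Burden on buyers: $0.5; on producers: $3. (They sum to $3.5.)

Buyers bear $0.5 per pound; producers bear $3 per pound.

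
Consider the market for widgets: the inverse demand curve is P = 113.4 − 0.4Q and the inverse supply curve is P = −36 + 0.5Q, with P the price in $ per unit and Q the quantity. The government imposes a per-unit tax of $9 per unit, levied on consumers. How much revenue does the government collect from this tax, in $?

Tax revenue = $1404.

Inverting to Q(P) form: Qd = 283.5 − 2.5P; Qs = 2P + 72.
Before the tax: set 283.5 − 2.5P = 2P + 72 → P* = $47, Q* = 166.
With the tax collected from consumers, demand (in seller-price terms) shifts: Qd = 283.5 − 2.5(P + 9).
New equilibrium: consumers pay $51, suppliers receive $42, Q = 156. (Wedge: Pb − Ps = 9.)
Revenue = t · Q = 9 · 156 = $1404.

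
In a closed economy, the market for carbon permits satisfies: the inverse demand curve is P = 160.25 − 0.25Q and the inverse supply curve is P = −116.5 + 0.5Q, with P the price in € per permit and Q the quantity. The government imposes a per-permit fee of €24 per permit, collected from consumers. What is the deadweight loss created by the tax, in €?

Deadweight loss = €384.

Rewrite in direct form: Qd = 641 − 4P and Qs = 2P + 233.
Before the tax: set 641 − 4P = 2P + 233 → P* = €68, Q* = 369.
With the tax collected from consumers, demand (in seller-price terms) shifts: Qd = 641 − 4(P + 24).
Solving gives Q = 337 with consumers paying €76 and producers receiving €52 (the €24 wedge).
Quantity falls by |ΔQ| = |369 − 337| = 32.
DWL = ½ · t · |ΔQ| = ½ · 24 · 32 = €384.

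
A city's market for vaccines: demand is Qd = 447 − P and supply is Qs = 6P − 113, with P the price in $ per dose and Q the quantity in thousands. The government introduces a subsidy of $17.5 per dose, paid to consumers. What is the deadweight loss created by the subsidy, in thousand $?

Before the subsidy: set 447 − P = 6P − 113 → P* = $80, Q* = 367.
With a per-unit subsidy paid to consumers, each effectively pays P − 17.5, so demand becomes Qd = 447 − (P − 17.5).
New equilibrium: consumers pay $65, sellers receive $82.5, Q = 382. (Wedge: Pb − Ps = −17.5.)
Quantity rises by |ΔQ| = |367 − 382| = 15.
DWL = ½ · t · |ΔQ| = ½ · 17.5 · 15 = $131.25.

Deadweight loss = $131.25 thousand.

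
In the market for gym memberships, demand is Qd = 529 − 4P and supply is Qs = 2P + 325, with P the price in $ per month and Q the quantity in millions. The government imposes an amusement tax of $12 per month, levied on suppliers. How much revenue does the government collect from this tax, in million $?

Without the tax, 529 − 4P = 2P + 325 gives 6P = 204, so P* = $34 and Q* = 393.
With the tax collected from suppliers, supply shifts: Qs = 2(P − 12) + 325.
New equilibrium: buyers pay $38, suppliers receive $26, Q = 377. (Wedge: Pb − Ps = 12.)
Revenue = t · Q = 12 · 377 = $4524.

Tax revenue = $4524 million.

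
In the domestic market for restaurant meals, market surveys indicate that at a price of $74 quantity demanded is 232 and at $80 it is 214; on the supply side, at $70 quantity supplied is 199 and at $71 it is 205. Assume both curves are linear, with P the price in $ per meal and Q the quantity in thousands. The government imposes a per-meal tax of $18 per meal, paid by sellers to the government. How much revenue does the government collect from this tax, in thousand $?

Demand slope: (214 − 232)/(80 − 74) = -3, so Qd = 454 − 3P.
Supply slope: (205 − 199)/(71 − 70) = 6, so Qs = 6P − 221.
Before the tax: set 454 − 3P = 6P − 221 → P* = $75, Q* = 229.
With the tax collected from sellers, supply shifts: Qs = 6(P − 18) − 221.
New equilibrium: consumers pay $87, sellers receive $69, Q = 193. (Wedge: Pb − Ps = 18.)
Revenue = t · Q = 18 · 193 = $3474.

Tax revenue = $3474 thousand.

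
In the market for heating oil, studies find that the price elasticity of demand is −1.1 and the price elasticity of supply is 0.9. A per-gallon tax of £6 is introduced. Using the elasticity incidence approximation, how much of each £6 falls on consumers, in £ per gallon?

Incidence ratio: consumers' share ≈ εs / (εs + |εd|) = 0.9 / (0.9 + 1.1) = 0.45.
So consumers bear ≈ 0.45 × £6 = £2.7; producers bear £3.3.

Consumers bear ≈ £2.7 per gallon.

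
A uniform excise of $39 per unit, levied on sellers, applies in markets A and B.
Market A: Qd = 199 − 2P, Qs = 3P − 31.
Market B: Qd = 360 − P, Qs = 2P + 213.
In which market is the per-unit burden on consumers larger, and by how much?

Market A: pre-tax P* = $46, Q* = 107; post-tax Q = 60.2; per-unit burden on consumers = $23.4.
Market B: pre-tax P* = $49, Q* = 311; post-tax Q = 285; per-unit burden on consumers = $26.
Difference: $23.4 vs $26 → market B is larger by $2.6.

Market B, by $2.6.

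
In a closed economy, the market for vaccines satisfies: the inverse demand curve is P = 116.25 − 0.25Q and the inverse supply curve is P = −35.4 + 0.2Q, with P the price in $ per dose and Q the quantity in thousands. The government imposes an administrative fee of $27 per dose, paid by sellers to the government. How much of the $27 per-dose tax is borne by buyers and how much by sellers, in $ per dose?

Buyers bear $15 per dose; sellers bear $12 per dose.

Rewrite in direct form: Qd = 465 − 4P and Qs = 5P + 177.
Without the tax, 465 − 4P = 5P + 177 gives 9P = 288, so P* = $32 and Q* = 337.
With the tax collected from sellers, supply shifts: Qs = 5(P − 27) + 177.
New equilibrium: buyers pay $47, sellers receive $20, Q = 277. (Wedge: Pb − Ps = 27.)
Burden on buyers: $15; on sellers: $12. (They sum to $27.)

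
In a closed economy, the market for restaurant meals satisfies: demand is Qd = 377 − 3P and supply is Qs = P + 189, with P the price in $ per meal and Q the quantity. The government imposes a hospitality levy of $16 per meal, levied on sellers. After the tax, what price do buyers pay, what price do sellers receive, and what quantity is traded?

Buyers pay $51; sellers receive $35; quantity = 224.

Without the tax, 377 − 3P = P + 189 gives 4P = 188, so P* = $47 and Q* = 236.
With the tax collected from sellers, supply shifts: Qs = (P − 16) + 189.
New equilibrium: buyers pay $51, sellers receive $35, Q = 224. (Wedge: Pb − Ps = 16.)
The less price-elastic side of the market bears the larger share of a per-unit tax.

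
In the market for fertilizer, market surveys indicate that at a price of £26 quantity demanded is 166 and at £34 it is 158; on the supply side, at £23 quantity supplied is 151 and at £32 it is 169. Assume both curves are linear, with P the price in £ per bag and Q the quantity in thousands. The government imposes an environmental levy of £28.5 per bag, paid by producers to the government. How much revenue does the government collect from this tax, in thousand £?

Demand slope: (158 − 166)/(34 − 26) = -1, so Qd = 192 − P.
Supply slope: (169 − 151)/(32 − 23) = 2, so Qs = 2P + 105.
Before the tax: set 192 − P = 2P + 105 → P* = £29, Q* = 163.
With the tax collected from producers, supply shifts: Qs = 2(P − 28.5) + 105.
New equilibrium: consumers pay £48, producers receive £19.5, Q = 144. (Wedge: Pb − Ps = 28.5.)
Revenue = t · Q = 28.5 · 144 = £4104.

Tax revenue = £4104 thousand.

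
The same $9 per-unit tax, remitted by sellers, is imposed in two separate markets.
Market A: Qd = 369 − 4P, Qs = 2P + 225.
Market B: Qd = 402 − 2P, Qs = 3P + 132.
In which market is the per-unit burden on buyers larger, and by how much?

Market A: pre-tax P* = $24, Q* = 273; post-tax Q = 261; per-unit burden on buyers = $3.
Market B: pre-tax P* = $54, Q* = 294; post-tax Q = 283.2; per-unit burden on buyers = $5.4.
Difference: $3 vs $5.4 → market B is larger by $2.4.

Market B, by $2.4.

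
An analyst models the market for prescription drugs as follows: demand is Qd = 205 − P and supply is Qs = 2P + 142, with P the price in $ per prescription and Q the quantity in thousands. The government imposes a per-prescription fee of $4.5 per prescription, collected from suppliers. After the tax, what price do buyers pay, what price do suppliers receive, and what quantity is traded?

Buyers pay $24; suppliers receive $19.5; quantity = 181.

Without the tax, 205 − P = 2P + 142 gives 3P = 63, so P* = $21 and Q* = 184.
With the tax collected from suppliers, supply shifts: Qs = 2(P − 4.5) + 142.
New equilibrium: buyers pay $24, suppliers receive $19.5, Q = 181. (Wedge: Pb − Ps = 4.5.)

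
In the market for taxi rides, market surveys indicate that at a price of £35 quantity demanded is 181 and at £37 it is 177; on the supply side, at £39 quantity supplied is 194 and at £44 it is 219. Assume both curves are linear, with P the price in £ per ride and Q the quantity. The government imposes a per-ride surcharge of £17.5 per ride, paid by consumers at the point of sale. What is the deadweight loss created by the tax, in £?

Deadweight loss = £218.75.

Demand slope: (177 − 181)/(37 − 35) = -2, so Qd = 251 − 2P.
Supply slope: (219 − 194)/(44 − 39) = 5, so Qs = 5P − 1.
Before the tax: set 251 − 2P = 5P − 1 → P* = £36, Q* = 179.
With the tax collected from consumers, demand (in seller-price terms) shifts: Qd = 251 − 2(P + 17.5).
Solving gives Q = 154 with consumers paying £48.5 and suppliers receiving £31 (the £17.5 wedge).
Quantity falls by |ΔQ| = |179 − 154| = 25.
DWL = ½ · t · |ΔQ| = ½ · 17.5 · 25 = £218.75.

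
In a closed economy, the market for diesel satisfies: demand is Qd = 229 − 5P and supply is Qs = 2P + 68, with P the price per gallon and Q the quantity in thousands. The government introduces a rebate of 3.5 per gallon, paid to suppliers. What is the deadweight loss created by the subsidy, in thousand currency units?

Without the subsidy, 229 − 5P = 2P + 68 gives 7P = 161, so P* = 23 and Q* = 114.
With a per-unit subsidy paid to suppliers, each receives P + 3.5 per unit sold, so supply becomes Qs = 2(P + 3.5) + 68.
Solving gives Q = 119 with consumers paying 22 and suppliers receiving 25.5 (the 3.5 wedge).
Quantity rises by |ΔQ| = |114 − 119| = 5.
DWL = ½ · t · |ΔQ| = ½ · 3.5 · 5 = 8.75.

Deadweight loss = 8.75 thousand.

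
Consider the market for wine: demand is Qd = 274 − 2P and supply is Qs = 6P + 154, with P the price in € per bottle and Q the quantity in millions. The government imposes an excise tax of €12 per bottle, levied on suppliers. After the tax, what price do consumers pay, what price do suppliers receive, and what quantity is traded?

Before the tax: set 274 − 2P = 6P + 154 → P* = €15, Q* = 244.
With the tax collected from suppliers, supply shifts: Qs = 6(P − 12) + 154.
Solving gives Q = 226 with consumers paying €24 and suppliers receiving €12 (the €12 wedge).
The less price-elastic side of the market bears the larger share of a per-unit tax.

Consumers pay €24; suppliers receive €12; quantity = 226.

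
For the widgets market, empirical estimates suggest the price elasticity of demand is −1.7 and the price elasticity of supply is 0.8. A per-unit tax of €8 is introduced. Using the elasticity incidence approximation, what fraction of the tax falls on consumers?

Consumers' share ≈ 0.32.

Incidence ratio: consumers' share ≈ εs / (εs + |εd|) = 0.8 / (0.8 + 1.7) = 0.32.
Supply is the less elastic side, so consumers bear the smaller share.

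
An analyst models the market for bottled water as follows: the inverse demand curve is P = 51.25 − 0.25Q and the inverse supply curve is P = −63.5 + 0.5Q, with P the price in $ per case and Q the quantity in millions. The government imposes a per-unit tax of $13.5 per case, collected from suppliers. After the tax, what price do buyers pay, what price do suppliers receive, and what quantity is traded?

Inverting to Q(P) form: Qd = 205 − 4P; Qs = 2P + 127.
Before the tax: set 205 − 4P = 2P + 127 → P* = $13, Q* = 153.
With the tax collected from suppliers, supply shifts: Qs = 2(P − 13.5) + 127.
Solving gives Q = 135 with buyers paying $17.5 and suppliers receiving $4 (the $13.5 wedge).
The less price-elastic side of the market bears the larger share of a per-unit tax.

Buyers pay $17.5; suppliers receive $4; quantity = 135.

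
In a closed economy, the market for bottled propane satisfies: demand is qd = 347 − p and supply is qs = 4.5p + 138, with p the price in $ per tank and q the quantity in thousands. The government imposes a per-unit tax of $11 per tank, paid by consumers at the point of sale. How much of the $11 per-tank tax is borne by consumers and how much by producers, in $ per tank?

Before the tax: set 347 − p = 4.5p + 138 → p* = $38, q* = 309.
With the tax collected from consumers, demand (in seller-price terms) shifts: qd = 347 − (p + 11).
Solving gives q = 300 with consumers paying $47 and producers receiving $36 (the $11 wedge).
Burden on consumers: $9; on producers: $2. (They sum to $11.)
The less price-elastic side of the market bears the larger share of a per-unit tax.

Consumers bear $9 per tank; producers bear $2 per tank.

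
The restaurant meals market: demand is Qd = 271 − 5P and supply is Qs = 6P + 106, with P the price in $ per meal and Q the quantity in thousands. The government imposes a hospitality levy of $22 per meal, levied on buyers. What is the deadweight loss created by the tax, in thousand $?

Before the tax: set 271 − 5P = 6P + 106 → P* = $15, Q* = 196.
With the tax collected from buyers, demand (in seller-price terms) shifts: Qd = 271 − 5(P + 22).
New equilibrium: buyers pay $27, sellers receive $5, Q = 136. (Wedge: Pb − Ps = 22.)
Quantity falls by |ΔQ| = |196 − 136| = 60.
DWL = ½ · t · |ΔQ| = ½ · 22 · 60 = $660.

Deadweight loss = $660 thousand.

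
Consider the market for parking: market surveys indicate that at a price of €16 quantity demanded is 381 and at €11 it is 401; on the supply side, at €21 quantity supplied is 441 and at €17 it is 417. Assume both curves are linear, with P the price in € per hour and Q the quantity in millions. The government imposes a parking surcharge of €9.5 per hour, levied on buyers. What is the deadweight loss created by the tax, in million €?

Deadweight loss = €108.3 million.

Demand slope: (401 − 381)/(11 − 16) = -4, so Qd = 445 − 4P.
Supply slope: (417 − 441)/(17 − 21) = 6, so Qs = 6P + 315.
Before the tax: set 445 − 4P = 6P + 315 → P* = €13, Q* = 393.
With the tax collected from buyers, demand (in seller-price terms) shifts: Qd = 445 − 4(P + 9.5).
Solving gives Q = 370.2 with buyers paying €18.7 and producers receiving €9.2 (the €9.5 wedge).
Quantity falls by |ΔQ| = |393 − 370.2| = 22.8.
DWL = ½ · t · |ΔQ| = ½ · 9.5 · 22.8 = €108.3.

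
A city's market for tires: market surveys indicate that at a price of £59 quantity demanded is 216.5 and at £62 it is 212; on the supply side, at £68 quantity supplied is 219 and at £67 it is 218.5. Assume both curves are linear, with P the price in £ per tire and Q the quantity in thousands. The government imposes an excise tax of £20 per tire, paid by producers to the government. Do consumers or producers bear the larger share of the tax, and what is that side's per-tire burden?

Demand slope: (212 − 216.5)/(62 − 59) = -1.5, so Qd = 305 − 1.5P.
Supply slope: (218.5 − 219)/(67 − 68) = 0.5, so Qs = 0.5P + 185.
Without the tax, 305 − 1.5P = 0.5P + 185 gives 2P = 120, so P* = £60 and Q* = 215.
With the tax collected from producers, supply shifts: Qs = 0.5(P − 20) + 185.
New equilibrium: consumers pay £65, producers receive £45, Q = 207.5. (Wedge: Pb − Ps = 20.)
Per-tire burden: consumers £5, producers £15.
Producers take the larger share because supply is less price-elastic here (demand slope 1.5 vs supply slope 0.5).

Producers bear the larger share: £15 per tire.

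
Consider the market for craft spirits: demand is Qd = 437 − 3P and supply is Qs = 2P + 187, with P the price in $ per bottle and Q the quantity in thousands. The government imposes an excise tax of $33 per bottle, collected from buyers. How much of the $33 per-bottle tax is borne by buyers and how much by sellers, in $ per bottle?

Buyers bear $13.2 per bottle; sellers bear $19.8 per bottle.

Without the tax, 437 − 3P = 2P + 187 gives 5P = 250, so P* = $50 and Q* = 287.
With the tax collected from buyers, demand (in seller-price terms) shifts: Qd = 437 − 3(P + 33).
New equilibrium: buyers pay $63.2, sellers receive $30.2, Q = 247.4. (Wedge: Pb − Ps = 33.)
Burden on buyers: $13.2; on sellers: $19.8. (They sum to $33.)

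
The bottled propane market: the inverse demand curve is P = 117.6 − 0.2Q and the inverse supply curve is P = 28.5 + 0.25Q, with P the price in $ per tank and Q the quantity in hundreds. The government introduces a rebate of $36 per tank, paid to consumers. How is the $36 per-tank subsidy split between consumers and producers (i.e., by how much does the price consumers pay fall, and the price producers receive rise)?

Consumers gain $16 per tank; producers gain $20 per tank.

Inverting to Q(P) form: Qd = 588 − 5P; Qs = 4P − 114.
Without the subsidy, 588 − 5P = 4P − 114 gives 9P = 702, so P* = $78 and Q* = 198.
With a per-unit subsidy paid to consumers, each effectively pays P − 36, so demand becomes Qd = 588 − 5(P − 36).
Solving gives Q = 278 with consumers paying $62 and producers receiving $98 (the $36 wedge).
Gain to consumers: $16; to producers: $20. (They sum to $36.)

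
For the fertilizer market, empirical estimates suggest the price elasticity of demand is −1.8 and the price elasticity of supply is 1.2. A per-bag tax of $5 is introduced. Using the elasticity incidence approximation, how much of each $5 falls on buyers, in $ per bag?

Buyers bear ≈ $2 per bag.

Incidence ratio: buyers' share ≈ εs / (εs + |εd|) = 1.2 / (1.2 + 1.8) = 0.4.
So buyers bear ≈ 0.4 × $5 = $2; suppliers bear $3.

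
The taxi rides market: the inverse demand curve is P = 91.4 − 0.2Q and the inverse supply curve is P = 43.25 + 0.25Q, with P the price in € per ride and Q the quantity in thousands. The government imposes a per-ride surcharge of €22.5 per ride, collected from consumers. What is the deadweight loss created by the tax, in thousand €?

Rewrite in direct form: Qd = 457 − 5P and Qs = 4P − 173.
Before the tax: set 457 − 5P = 4P − 173 → P* = €70, Q* = 107.
With the tax collected from consumers, demand (in seller-price terms) shifts: Qd = 457 − 5(P + 22.5).
Solving gives Q = 57 with consumers paying €80 and suppliers receiving €57.5 (the €22.5 wedge).
Quantity falls by |ΔQ| = |107 − 57| = 50.
DWL = ½ · t · |ΔQ| = ½ · 22.5 · 50 = €562.5.

Deadweight loss = €562.5 thousand.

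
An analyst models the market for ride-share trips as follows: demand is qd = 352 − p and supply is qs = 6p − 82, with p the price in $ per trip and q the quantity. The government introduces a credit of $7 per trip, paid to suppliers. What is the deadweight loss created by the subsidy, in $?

Without the subsidy, 352 − p = 6p − 82 gives 7p = 434, so p* = $62 and q* = 290.
With a per-unit subsidy paid to suppliers, each receives p + 7 per unit sold, so supply becomes qs = 6(p + 7) − 82.
New equilibrium: buyers pay $56, suppliers receive $63, q = 296. (Wedge: pb − ps = −7.)
Quantity rises by |ΔQ| = |290 − 296| = 6.
DWL = ½ · t · |ΔQ| = ½ · 7 · 6 = $21.

Deadweight loss = $21.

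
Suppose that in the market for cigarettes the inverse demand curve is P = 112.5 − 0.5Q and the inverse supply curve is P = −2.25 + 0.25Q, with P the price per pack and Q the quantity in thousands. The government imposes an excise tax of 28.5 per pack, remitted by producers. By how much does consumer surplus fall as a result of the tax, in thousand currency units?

Consumer surplus falls by 2546 thousand.

Rewrite in direct form: Qd = 225 − 2P and Qs = 4P + 9.
Without the tax, 225 − 2P = 4P + 9 gives 6P = 216, so P* = 36 and Q* = 153.
With the tax collected from producers, supply shifts: Qs = 4(P − 28.5) + 9.
New equilibrium: buyers pay 55, producers receive 26.5, Q = 115. (Wedge: Pb − Ps = 28.5.)
ΔCS is the trapezoid between Q = 115 and Q = 153 of height 19: ½ · (153 + 115) · 19 = 2546.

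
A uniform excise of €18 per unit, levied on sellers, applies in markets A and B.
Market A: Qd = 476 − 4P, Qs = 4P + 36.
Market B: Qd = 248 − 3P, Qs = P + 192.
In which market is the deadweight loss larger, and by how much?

Market A, by €202.5.

Market A: pre-tax P* = €55, Q* = 256; post-tax Q = 220; deadweight loss = €324.
Market B: pre-tax P* = €14, Q* = 206; post-tax Q = 192.5; deadweight loss = €121.5.
Difference: €324 vs €121.5 → market A is larger by €202.5.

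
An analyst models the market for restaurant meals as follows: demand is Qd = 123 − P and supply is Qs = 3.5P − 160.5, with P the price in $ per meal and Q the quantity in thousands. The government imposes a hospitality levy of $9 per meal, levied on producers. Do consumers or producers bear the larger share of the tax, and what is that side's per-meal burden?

Consumers bear the larger share: $7 per meal.

Without the tax, 123 − P = 3.5P − 160.5 gives 4.5P = 283.5, so P* = $63 and Q* = 60.
With the tax collected from producers, supply shifts: Qs = 3.5(P − 9) − 160.5.
Solving gives Q = 53 with consumers paying $70 and producers receiving $61 (the $9 wedge).
Per-meal burden: consumers $7, producers $2.
Consumers take the larger share because demand is less price-elastic here (demand slope 1 vs supply slope 3.5).
The less price-elastic side of the market bears the larger share of a per-unit tax.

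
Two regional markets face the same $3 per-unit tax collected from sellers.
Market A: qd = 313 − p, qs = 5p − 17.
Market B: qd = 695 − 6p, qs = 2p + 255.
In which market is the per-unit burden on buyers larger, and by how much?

Market A: pre-tax p* = $55, q* = 258; post-tax q = 255.5; per-unit burden on buyers = $2.5.
Market B: pre-tax p* = $55, q* = 365; post-tax q = 360.5; per-unit burden on buyers = $0.75.
Difference: $2.5 vs $0.75 → market A is larger by $1.75.

Market A, by $1.75.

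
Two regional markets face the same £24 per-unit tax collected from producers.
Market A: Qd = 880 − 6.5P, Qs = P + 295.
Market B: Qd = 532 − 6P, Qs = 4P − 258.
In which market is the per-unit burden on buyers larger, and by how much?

Market B, by £6.4.

Market A: pre-tax P* = £78, Q* = 373; post-tax Q = 352.2; per-unit burden on buyers = £3.2.
Market B: pre-tax P* = £79, Q* = 58; post-tax Q = 0.4; per-unit burden on buyers = £9.6.
Difference: £3.2 vs £9.6 → market B is larger by £6.4.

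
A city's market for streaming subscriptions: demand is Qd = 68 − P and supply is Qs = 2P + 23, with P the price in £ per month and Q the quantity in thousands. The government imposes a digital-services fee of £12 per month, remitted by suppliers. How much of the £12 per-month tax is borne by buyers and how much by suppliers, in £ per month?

Before the tax: set 68 − P = 2P + 23 → P* = £15, Q* = 53.
With the tax collected from suppliers, supply shifts: Qs = 2(P − 12) + 23.
New equilibrium: buyers pay £23, suppliers receive £11, Q = 45. (Wedge: Pb − Ps = 12.)
Burden on buyers: £8; on suppliers: £4. (They sum to £12.)
The less price-elastic side of the market bears the larger share of a per-unit tax.

Buyers bear £8 per month; suppliers bear £4 per month.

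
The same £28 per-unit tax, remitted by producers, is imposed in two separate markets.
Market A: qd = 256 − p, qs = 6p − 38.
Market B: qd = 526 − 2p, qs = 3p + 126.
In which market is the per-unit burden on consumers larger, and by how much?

Market A, by £7.2.

Market A: pre-tax p* = £42, q* = 214; post-tax q = 190; per-unit burden on consumers = £24.
Market B: pre-tax p* = £80, q* = 366; post-tax q = 332.4; per-unit burden on consumers = £16.8.
Difference: £24 vs £16.8 → market A is larger by £7.2.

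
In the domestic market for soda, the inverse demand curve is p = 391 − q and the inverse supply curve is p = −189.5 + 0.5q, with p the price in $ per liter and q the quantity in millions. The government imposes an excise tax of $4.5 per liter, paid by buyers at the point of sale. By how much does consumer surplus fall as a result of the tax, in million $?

Inverting to q(p) form: qd = 391 − p; qs = 2p + 379.
Before the tax: set 391 − p = 2p + 379 → p* = $4, q* = 387.
With the tax collected from buyers, demand (in seller-price terms) shifts: qd = 391 − (p + 4.5).
Solving gives q = 384 with buyers paying $7 and producers receiving $2.5 (the $4.5 wedge).
ΔCS is the trapezoid between Q = 384 and Q = 387 of height $3: ½ · (387 + 384) · 3 = $1156.5.

Consumer surplus falls by $1156.5 million.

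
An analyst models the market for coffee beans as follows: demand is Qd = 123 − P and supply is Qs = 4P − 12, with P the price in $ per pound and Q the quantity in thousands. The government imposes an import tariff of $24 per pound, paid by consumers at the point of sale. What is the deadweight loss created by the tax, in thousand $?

Without the tax, 123 − P = 4P − 12 gives 5P = 135, so P* = $27 and Q* = 96.
With the tax collected from consumers, demand (in seller-price terms) shifts: Qd = 123 − (P + 24).
New equilibrium: consumers pay $46.2, sellers receive $22.2, Q = 76.8. (Wedge: Pb − Ps = 24.)
Quantity falls by |ΔQ| = |96 − 76.8| = 19.2.
DWL = ½ · t · |ΔQ| = ½ · 24 · 19.2 = $230.4.

Deadweight loss = $230.4 thousand.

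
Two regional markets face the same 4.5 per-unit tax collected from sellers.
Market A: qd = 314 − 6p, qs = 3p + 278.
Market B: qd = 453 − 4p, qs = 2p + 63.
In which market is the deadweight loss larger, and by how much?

Market A, by 6.75.

Market A: pre-tax p* = 4, q* = 290; post-tax q = 281; deadweight loss = 20.25.
Market B: pre-tax p* = 65, q* = 193; post-tax q = 187; deadweight loss = 13.5.
Difference: 20.25 vs 13.5 → market A is larger by 6.75.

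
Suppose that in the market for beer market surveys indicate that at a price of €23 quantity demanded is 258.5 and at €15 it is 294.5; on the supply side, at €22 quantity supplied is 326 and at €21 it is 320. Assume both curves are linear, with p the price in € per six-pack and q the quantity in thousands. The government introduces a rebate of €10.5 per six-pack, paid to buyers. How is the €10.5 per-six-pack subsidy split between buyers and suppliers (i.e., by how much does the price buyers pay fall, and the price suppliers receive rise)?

Demand slope: (294.5 − 258.5)/(15 − 23) = -4.5, so qd = 362 − 4.5p.
Supply slope: (320 − 326)/(21 − 22) = 6, so qs = 6p + 194.
Without the subsidy, 362 − 4.5p = 6p + 194 gives 10.5p = 168, so p* = €16 and q* = 290.
With a per-unit subsidy paid to buyers, each effectively pays p − 10.5, so demand becomes qd = 362 − 4.5(p − 10.5).
New equilibrium: buyers pay €10, suppliers receive €20.5, q = 317. (Wedge: pb − ps = −10.5.)
Gain to buyers: €6; to suppliers: €4.5. (They sum to €10.5.)

Buyers gain €6 per six-pack; suppliers gain €4.5 per six-pack.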